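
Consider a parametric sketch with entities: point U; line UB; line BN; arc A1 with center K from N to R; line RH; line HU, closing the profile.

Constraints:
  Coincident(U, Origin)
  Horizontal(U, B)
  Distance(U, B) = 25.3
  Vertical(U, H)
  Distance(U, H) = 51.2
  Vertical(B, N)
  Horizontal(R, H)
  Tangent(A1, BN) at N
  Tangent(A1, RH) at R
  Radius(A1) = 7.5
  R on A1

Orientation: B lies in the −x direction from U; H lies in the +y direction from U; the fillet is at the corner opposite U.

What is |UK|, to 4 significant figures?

47.19

U is at the origin; U and B share the same y with |UB| = 25.3 and B on the −x side, so B = (-25.30, 0.000). U and H share the same x with |UH| = 51.2 and H on the +y side, so H = (0.000, 51.20). The virtual corner opposite U is at (-25.30, 51.20). A1 meets BN tangentially, so KN is at right angles to BN and since A1 is tangent to RH there, KR ⟂ RH, with radius 7.5, so the center K sits 7.5 in from both sides at K = (-17.80, 43.70). Then |UK| = |K − U| = 47.19.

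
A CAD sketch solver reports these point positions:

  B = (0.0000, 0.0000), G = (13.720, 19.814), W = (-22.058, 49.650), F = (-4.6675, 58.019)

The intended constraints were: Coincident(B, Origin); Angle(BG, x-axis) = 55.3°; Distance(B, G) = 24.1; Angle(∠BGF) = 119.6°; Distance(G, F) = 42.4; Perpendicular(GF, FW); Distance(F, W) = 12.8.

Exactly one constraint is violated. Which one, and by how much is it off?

Distance(F, W) = 12.8 — off by 6.50.

B = (0.00, 0.00) ✓; BG at 55.30° ✓; |BG| = 24.10 ✓; ∠BGF = 119.6° ✓; |GF| = 42.40 ✓; ∠(GF, FW) = 90.00° ✓; |FW| = 19.30 ✗.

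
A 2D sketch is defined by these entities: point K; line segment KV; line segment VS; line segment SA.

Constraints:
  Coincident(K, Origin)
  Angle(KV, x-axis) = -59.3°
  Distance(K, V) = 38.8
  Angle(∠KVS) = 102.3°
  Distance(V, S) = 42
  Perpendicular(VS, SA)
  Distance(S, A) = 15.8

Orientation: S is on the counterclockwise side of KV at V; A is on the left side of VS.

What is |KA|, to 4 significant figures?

54.91

K is at the origin; KV runs at -59.3° with length 38.8, so V = 38.8·(cos -59.3°, sin -59.3°) = (19.81, -33.36). ∠KVS = 102.3°, so VS runs at -59.3° + (180° − 102.3°) = 18.40° from the x-axis; with |VS| = 42.0, S = V + 42.0·(cos 18.40°, sin 18.40°) = (59.66, -20.11). VS is perpendicular to SA; with |SA| = 15.8 on the left of VS, A = S + 15.8·(-0.3156, 0.9489) = (54.67, -5.113). Then |KA| = |A − K| = 54.91.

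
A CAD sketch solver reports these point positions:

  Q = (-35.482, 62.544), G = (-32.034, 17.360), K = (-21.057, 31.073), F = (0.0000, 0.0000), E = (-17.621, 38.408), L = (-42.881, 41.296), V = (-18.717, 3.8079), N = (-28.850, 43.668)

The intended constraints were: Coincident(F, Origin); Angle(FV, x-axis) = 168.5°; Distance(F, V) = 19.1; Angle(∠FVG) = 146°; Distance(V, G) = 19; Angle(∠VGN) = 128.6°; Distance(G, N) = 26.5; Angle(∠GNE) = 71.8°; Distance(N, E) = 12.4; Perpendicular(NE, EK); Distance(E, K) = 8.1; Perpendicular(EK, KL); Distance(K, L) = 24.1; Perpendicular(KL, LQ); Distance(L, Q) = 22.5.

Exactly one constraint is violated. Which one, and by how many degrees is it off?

Perpendicular(KL, LQ) — off by 5.90°.

F = (0.00, 0.00) ✓; FV at 168.5° ✓; |FV| = 19.10 ✓; ∠FVG = 146.0° ✓; |VG| = 19.00 ✓; ∠VGN = 128.6° ✓; |GN| = 26.50 ✓; ∠GNE = 71.80° ✓; |NE| = 12.40 ✓; ∠(NE, EK) = 90.00° ✓; |EK| = 8.100 ✓; ∠(EK, KL) = 90.00° ✓; |KL| = 24.10 ✓; ∠(KL, LQ) = 84.10° ✗; |LQ| = 22.50 ✓.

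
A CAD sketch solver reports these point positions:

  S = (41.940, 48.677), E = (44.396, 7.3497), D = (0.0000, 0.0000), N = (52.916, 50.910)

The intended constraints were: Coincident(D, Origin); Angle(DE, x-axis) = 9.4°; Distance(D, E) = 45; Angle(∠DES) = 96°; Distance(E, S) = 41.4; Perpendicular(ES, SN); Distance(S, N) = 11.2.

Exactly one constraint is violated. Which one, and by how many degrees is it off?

Perpendicular(ES, SN) — off by 8.10°.

D = (0.00, 0.00) ✓; DE at 9.400° ✓; |DE| = 45.00 ✓; ∠DES = 96.00° ✓; |ES| = 41.40 ✓; ∠(ES, SN) = 81.90° ✗; |SN| = 11.20 ✓.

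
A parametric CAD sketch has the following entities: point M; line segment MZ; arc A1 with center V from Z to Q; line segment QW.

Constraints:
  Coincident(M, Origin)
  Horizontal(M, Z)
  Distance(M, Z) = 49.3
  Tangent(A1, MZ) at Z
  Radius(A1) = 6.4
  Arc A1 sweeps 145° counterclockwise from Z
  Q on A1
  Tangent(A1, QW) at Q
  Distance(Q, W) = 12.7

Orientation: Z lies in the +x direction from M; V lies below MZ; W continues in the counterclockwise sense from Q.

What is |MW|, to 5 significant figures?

59.143

M is at the origin; M and Z share the same y with |MZ| = 49.3 and Z on the +x side, so Z = (49.300, 0.0000). The tangent condition forces VZ to be normal to MZ, so V = Z + (0, -6.4) = (49.300, -6.4000). On A1, Z sits at bearing 90° from V; a 145° counterclockwise sweep puts Q at bearing 235°, so Q = V + 6.4·(cos 235°, sin 235°) = (45.629, -11.643). Tangency of A1 to QW means the radius VQ is perpendicular to QW, so QW runs along (−sin 235°, cos 235°); with |QW| = 12.7, W = (56.032, -18.927). Then |MW| = |W − M| = 59.143.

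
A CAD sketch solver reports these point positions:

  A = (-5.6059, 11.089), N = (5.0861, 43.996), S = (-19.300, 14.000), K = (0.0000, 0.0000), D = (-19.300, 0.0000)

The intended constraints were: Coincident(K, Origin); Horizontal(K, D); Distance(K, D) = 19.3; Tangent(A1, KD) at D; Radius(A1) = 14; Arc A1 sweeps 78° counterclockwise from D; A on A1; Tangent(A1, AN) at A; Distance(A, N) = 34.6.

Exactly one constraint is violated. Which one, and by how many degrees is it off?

Tangent(A1, AN) at A — off by 6.00°.

K = (0.00, 0.00) ✓; K.y = 0.00, D.y = 0.00 ✓; |KD| = 19.30 ✓; ∠(SD, DK) = 90.00° ✓; |SD| = 14.00 ✓; bearing(S→A) − bearing(S→D) = 78.00° ✓; |SA| = 14.00 ✓; ∠(SA, AN) = 96.00° ✗; |AN| = 34.60 ✓.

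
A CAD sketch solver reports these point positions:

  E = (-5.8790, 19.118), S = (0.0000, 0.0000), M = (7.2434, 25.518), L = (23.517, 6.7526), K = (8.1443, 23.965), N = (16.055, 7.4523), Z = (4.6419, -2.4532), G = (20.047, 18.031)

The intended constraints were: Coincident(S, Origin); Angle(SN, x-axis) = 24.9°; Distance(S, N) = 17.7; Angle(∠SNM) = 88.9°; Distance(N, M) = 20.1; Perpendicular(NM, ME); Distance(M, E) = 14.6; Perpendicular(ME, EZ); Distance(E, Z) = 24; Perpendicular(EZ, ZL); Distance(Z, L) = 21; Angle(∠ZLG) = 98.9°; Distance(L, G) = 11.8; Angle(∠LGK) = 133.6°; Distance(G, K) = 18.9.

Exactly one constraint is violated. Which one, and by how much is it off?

Distance(G, K) = 18.9 — off by 5.60.

S = (0.00, 0.00) ✓; SN at 24.90° ✓; |SN| = 17.70 ✓; ∠SNM = 88.90° ✓; |NM| = 20.10 ✓; ∠(NM, ME) = 90.00° ✓; |ME| = 14.60 ✓; ∠(ME, EZ) = 90.00° ✓; |EZ| = 24.00 ✓; ∠(EZ, ZL) = 90.00° ✓; |ZL| = 21.00 ✓; ∠ZLG = 98.90° ✓; |LG| = 11.80 ✓; ∠LGK = 133.6° ✓; |GK| = 13.30 ✗.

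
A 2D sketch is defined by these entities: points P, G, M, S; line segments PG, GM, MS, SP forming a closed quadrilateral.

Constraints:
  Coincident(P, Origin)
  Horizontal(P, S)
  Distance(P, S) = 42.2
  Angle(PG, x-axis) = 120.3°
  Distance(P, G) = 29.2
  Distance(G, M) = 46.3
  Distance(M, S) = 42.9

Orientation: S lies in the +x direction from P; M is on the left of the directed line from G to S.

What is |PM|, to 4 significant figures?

49.96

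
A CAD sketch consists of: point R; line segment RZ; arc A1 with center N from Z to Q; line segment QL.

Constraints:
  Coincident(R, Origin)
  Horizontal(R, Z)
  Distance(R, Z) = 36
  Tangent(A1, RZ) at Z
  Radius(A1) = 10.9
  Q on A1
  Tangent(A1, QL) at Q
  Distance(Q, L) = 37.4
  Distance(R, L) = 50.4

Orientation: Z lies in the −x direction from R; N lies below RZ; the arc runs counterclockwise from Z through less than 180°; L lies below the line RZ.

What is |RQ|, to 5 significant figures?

47.781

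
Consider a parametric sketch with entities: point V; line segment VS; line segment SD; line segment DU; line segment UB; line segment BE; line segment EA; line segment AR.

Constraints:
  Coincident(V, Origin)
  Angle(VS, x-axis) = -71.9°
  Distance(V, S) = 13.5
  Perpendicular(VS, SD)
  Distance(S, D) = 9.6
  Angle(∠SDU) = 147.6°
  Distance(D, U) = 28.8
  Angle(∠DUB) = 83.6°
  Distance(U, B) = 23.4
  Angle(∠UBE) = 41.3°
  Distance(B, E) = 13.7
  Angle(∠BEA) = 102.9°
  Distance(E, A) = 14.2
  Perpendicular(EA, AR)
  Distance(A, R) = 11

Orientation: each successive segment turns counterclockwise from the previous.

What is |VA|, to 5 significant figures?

32.460

V is at the origin; VS runs at -71.9° with length 13.5, so S = (4.1941, -12.832). VS is perpendicular to SD, so SD runs at 18.100°; with |SD| = 9.6, D = (13.319, -9.8495). ∠SDU = 147.6° gives DU at 50.500° from the x-axis; with |DU| = 28.8, U = (31.638, 12.373). ∠DUB = 83.6° gives UB at 146.90° from the x-axis; with |UB| = 23.4, B = (12.036, 25.152). ∠UBE = 41.3° gives BE at -74.400° from the x-axis; with |BE| = 13.7, E = (15.720, 11.957). ∠BEA = 102.9° gives EA at 2.7000° from the x-axis; with |EA| = 14.2, A = (29.904, 12.626). Then |VA| = |A − V| = 32.460.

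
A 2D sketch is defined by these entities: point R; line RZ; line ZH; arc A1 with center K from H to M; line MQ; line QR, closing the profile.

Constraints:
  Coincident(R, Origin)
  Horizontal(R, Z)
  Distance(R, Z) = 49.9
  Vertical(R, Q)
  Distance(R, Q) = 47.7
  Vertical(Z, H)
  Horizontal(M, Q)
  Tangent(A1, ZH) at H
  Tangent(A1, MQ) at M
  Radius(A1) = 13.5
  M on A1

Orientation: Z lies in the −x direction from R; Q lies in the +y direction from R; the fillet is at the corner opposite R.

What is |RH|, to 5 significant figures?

60.495

R is at the origin; RZ is horizontal with |RZ| = 49.9 and Z on the −x side, so Z = (-49.900, 0.0000). RQ is vertical with |RQ| = 47.7 and Q on the +y side, so Q = (0.0000, 47.700). The virtual corner opposite R is at (-49.900, 47.700). Tangency of A1 to ZH means the radius KH is perpendicular to ZH and tangency of A1 to MQ means the radius KM is perpendicular to MQ, with radius 13.5, so the center K sits 13.5 in from both sides at K = (-36.400, 34.200). That places the tangent points at H = (-49.900, 34.200) on ZH and M = (-36.400, 47.700) on MQ. Then |RH| = |H − R| = 60.495.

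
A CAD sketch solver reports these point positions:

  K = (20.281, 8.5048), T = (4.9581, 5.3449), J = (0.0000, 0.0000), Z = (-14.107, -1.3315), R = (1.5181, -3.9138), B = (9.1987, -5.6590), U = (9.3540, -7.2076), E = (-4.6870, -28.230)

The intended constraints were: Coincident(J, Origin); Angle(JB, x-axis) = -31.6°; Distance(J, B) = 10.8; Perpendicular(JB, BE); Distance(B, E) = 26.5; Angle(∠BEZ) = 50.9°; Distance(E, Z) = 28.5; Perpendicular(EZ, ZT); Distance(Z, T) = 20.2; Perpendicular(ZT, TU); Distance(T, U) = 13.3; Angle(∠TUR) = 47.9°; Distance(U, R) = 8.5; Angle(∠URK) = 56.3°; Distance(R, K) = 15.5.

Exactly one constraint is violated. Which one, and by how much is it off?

Distance(R, K) = 15.5 — off by 7.00.

J = (0.00, 0.00) ✓; JB at -31.60° ✓; |JB| = 10.80 ✓; ∠(JB, BE) = 90.00° ✓; |BE| = 26.50 ✓; ∠BEZ = 50.90° ✓; |EZ| = 28.50 ✓; ∠(EZ, ZT) = 90.00° ✓; |ZT| = 20.20 ✓; ∠(ZT, TU) = 90.00° ✓; |TU| = 13.30 ✓; ∠TUR = 47.90° ✓; |UR| = 8.500 ✓; ∠URK = 56.30° ✓; |RK| = 22.50 ✗.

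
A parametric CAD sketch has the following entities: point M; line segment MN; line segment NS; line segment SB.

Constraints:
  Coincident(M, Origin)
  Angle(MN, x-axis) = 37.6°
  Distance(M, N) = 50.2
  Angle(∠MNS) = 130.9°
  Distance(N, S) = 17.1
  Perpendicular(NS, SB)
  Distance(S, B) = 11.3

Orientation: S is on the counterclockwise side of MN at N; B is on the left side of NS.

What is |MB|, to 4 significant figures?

56.63

M is at the origin; MN runs at 37.6° with length 50.2, so N = 50.2·(cos 37.6°, sin 37.6°) = (39.77, 30.63). ∠MNS = 130.9°, so NS runs at 37.6° + (180° − 130.9°) = 86.70° from the x-axis; with |NS| = 17.1, S = N + 17.1·(cos 86.70°, sin 86.70°) = (40.76, 47.70). NS ⟂ SB; with |SB| = 11.3 on the left of NS, B = S + 11.3·(-0.9983, 0.05756) = (29.48, 48.35). Then |MB| = |B − M| = 56.63.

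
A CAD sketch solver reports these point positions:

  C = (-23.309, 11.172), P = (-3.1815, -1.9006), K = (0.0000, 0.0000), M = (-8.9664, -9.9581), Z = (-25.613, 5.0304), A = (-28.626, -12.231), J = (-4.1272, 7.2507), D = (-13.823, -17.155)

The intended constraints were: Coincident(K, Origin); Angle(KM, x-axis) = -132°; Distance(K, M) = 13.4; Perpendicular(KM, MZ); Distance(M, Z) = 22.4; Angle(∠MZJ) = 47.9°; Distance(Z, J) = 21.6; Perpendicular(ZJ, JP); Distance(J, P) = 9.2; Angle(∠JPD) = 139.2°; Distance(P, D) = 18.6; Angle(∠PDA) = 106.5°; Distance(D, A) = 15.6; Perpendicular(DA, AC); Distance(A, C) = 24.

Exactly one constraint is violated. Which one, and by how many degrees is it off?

Perpendicular(DA, AC) — off by 5.60°.

K = (0.00, 0.00) ✓; KM at -132.0° ✓; |KM| = 13.40 ✓; ∠(KM, MZ) = 90.00° ✓; |MZ| = 22.40 ✓; ∠MZJ = 47.90° ✓; |ZJ| = 21.60 ✓; ∠(ZJ, JP) = 90.00° ✓; |JP| = 9.200 ✓; ∠JPD = 139.2° ✓; |PD| = 18.60 ✓; ∠PDA = 106.5° ✓; |DA| = 15.60 ✓; ∠(DA, AC) = 84.40° ✗; |AC| = 24.00 ✓.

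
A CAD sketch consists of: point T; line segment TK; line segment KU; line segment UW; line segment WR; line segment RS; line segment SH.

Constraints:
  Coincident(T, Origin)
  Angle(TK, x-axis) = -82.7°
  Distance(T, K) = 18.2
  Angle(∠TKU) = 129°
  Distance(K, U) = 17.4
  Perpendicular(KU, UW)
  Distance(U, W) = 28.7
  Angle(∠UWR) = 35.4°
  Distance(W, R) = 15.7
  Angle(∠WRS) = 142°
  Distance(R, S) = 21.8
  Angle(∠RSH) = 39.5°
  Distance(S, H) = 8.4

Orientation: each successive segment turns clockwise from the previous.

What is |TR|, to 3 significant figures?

19.8

KU ⟂ UW, so UW runs at 136°; with |UW| = 28.7, W = (-30.5, -10.8). ∠UWR = 35.4° gives WR at -8.30° from the x-axis; with |WR| = 15.7, R = (-14.9, -13.1). Then |TR| = |R − T| = 19.8.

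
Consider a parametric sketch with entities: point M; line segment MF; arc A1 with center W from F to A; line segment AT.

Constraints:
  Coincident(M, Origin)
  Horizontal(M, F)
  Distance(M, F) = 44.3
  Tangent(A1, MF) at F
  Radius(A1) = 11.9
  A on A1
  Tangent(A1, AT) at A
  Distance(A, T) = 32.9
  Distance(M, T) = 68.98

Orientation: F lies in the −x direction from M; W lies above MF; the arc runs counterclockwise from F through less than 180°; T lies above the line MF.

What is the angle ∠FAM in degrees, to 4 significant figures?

91.43°

M is at the origin; M and F share the same y with |MF| = 44.3 and F on the −x side, so F = (-44.30, 0.000). The tangent condition forces WF to be normal to MF, so W = F + (0, 11.9) = (-44.30, 11.90). Since WA ⟂ AT (tangency), |WT| = √(11.9² + 32.9²) = 34.99 regardless of where A sits on A1. So T lies on both circle(M, 68.98) and circle(W, 34.99); the above-MF intersection is T = (-51.23, 46.19). A is the foot of the tangent from T: A = (-34.13, 18.08).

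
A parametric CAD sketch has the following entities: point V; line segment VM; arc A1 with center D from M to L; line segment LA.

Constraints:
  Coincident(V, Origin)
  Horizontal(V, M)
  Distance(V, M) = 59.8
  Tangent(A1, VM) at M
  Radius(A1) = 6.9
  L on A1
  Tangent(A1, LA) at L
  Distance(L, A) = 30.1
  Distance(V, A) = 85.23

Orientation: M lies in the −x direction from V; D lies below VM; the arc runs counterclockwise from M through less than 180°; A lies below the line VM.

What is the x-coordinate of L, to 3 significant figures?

-66.0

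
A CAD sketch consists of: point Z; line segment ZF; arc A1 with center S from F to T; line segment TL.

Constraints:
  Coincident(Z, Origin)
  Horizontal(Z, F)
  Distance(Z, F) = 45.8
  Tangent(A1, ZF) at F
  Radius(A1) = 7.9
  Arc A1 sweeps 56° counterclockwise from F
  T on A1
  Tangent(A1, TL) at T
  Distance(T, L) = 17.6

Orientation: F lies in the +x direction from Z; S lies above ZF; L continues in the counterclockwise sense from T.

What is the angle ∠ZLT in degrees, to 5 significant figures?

39.796°

Z is at the origin; Z and F share the same y with |ZF| = 45.8 and F on the +x side, so F = (45.800, 0.0000). Since A1 is tangent to ZF there, SF ⟂ ZF, so S = F + (0, 7.9) = (45.800, 7.9000). On A1, F sits at bearing -90° from S; a 56° counterclockwise sweep puts T at bearing -34°, so T = S + 7.9·(cos -34°, sin -34°) = (52.349, 3.4824). The tangent condition forces ST to be normal to TL, so TL runs along (−sin -34°, cos -34°); with |TL| = 17.6, L = (62.191, 18.073). Then cos ∠ZLT = LZ·LT / (|LZ||LT|), giving 39.796°.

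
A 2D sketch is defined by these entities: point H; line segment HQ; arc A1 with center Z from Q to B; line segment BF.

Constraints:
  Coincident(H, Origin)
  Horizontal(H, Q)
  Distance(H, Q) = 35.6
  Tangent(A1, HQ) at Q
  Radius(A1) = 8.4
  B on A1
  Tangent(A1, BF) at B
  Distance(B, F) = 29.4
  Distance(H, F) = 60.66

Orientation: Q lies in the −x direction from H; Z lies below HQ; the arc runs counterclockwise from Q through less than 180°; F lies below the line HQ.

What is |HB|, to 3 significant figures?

44.4

Checks: |ZB| = 8.400 ✓; ∠(ZB, BF) = 90.00° ✓; |BF| = 29.40 ✓; |HF| = 60.66 ✓.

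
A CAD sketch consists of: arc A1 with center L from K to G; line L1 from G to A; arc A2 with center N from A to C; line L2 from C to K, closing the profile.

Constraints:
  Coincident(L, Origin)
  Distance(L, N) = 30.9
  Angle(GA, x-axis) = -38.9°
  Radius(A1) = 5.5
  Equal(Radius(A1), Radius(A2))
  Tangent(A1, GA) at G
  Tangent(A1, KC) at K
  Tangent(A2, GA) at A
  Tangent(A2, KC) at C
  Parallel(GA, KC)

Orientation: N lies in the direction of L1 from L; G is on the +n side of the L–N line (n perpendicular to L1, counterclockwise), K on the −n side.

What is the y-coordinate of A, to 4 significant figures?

-15.12

The slot axis is L1's direction at -38.9°, so u = (cos -38.9°, sin -38.9°) = (0.7782, -0.6280) and n = (−sin -38.9°, cos -38.9°) = (0.6280, 0.7782). L is at the origin and N lies 30.9 along u from L, so N = 30.9·u = (24.05, -19.40). Tangency of A1 to both parallel lines with radius 5.5 puts G and K at L ± 5.5·n: G = (3.454, 4.280), K = (-3.454, -4.280). Equal radii place A and C the same way about N: A = N + 5.5·n = (27.50, -15.12), C = N − 5.5·n = (20.59, -23.68). So A.y = -15.12.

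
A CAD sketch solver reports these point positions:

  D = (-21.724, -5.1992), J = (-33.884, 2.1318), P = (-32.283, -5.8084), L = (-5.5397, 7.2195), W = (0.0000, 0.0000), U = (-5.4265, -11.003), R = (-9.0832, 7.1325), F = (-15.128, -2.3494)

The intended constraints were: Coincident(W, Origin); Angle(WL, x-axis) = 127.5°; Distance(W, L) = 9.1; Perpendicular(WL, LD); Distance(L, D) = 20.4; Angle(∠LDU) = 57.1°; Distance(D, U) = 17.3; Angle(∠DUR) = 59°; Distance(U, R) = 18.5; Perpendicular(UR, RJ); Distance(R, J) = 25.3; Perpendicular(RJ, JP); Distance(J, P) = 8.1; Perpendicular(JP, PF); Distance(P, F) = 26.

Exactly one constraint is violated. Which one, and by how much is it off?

Distance(P, F) = 26 — off by 8.50.

W = (0.00, 0.00) ✓; WL at 127.5° ✓; |WL| = 9.100 ✓; ∠(WL, LD) = 90.00° ✓; |LD| = 20.40 ✓; ∠LDU = 57.10° ✓; |DU| = 17.30 ✓; ∠DUR = 59.00° ✓; |UR| = 18.50 ✓; ∠(UR, RJ) = 90.00° ✓; |RJ| = 25.30 ✓; ∠(RJ, JP) = 90.00° ✓; |JP| = 8.100 ✓; ∠(JP, PF) = 90.00° ✓; |PF| = 17.50 ✗.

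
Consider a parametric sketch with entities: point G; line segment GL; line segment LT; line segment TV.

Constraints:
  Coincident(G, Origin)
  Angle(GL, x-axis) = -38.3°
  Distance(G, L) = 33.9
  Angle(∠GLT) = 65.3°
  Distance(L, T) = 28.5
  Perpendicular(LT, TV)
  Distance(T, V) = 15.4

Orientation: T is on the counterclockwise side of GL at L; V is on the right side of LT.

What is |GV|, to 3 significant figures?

48.4

G is at the origin; GL runs at -38.3° with length 33.9, so L = 33.9·(cos -38.3°, sin -38.3°) = (26.6, -21.0). ∠GLT = 65.3°, so LT runs at -38.3° + (180° − 65.3°) = 76.4° from the x-axis; with |LT| = 28.5, T = L + 28.5·(cos 76.4°, sin 76.4°) = (33.3, 6.69). LT ⟂ TV; with |TV| = 15.4 on the right of LT, V = T + 15.4·(0.972, -0.235) = (48.3, 3.07). Then |GV| = |V − G| = 48.4.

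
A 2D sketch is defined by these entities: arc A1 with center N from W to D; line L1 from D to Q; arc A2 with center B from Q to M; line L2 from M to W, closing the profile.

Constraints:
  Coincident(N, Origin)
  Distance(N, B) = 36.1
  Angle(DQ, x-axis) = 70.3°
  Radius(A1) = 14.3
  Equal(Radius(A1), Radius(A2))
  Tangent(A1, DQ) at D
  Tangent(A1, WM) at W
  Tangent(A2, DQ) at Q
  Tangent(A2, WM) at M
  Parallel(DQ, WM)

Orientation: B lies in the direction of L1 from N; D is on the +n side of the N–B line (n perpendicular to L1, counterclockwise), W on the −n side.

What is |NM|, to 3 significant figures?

38.8

The slot axis is L1's direction at 70.3°, so u = (cos 70.3°, sin 70.3°) = (0.337, 0.941) and n = (−sin 70.3°, cos 70.3°) = (-0.941, 0.337). N is at the origin and B lies 36.1 along u from N, so B = 36.1·u = (12.2, 34.0). Tangency of A1 to both parallel lines with radius 14.3 puts D and W at N ± 14.3·n: D = (-13.5, 4.82), W = (13.5, -4.82). Equal radii place Q and M the same way about B: Q = B + 14.3·n = (-1.29, 38.8), M = B − 14.3·n = (25.6, 29.2). Then |NM| = |M − N| = 38.8.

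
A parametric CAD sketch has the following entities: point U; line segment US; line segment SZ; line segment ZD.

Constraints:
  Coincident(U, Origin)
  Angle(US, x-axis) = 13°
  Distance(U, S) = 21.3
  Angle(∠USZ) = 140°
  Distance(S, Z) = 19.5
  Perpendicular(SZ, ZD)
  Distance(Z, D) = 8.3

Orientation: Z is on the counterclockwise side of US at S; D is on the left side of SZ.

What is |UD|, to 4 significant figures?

36.22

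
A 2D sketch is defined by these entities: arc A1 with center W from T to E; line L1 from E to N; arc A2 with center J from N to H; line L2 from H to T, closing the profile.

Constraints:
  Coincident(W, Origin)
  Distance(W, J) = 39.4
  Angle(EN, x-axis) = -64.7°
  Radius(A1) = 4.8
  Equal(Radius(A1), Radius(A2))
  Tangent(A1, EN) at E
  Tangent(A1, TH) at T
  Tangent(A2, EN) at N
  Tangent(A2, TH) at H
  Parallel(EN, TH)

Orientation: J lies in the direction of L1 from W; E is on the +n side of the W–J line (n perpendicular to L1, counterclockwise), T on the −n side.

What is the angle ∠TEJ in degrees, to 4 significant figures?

83.05°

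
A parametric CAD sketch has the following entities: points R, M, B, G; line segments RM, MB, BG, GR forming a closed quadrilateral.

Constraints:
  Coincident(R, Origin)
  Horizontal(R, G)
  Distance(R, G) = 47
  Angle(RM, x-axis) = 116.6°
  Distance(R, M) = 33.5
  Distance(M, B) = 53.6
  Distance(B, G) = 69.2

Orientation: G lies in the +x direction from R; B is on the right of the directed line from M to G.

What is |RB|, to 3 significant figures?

29.7

Checks: |MB| = 53.60 ✓; |BG| = 69.20 ✓.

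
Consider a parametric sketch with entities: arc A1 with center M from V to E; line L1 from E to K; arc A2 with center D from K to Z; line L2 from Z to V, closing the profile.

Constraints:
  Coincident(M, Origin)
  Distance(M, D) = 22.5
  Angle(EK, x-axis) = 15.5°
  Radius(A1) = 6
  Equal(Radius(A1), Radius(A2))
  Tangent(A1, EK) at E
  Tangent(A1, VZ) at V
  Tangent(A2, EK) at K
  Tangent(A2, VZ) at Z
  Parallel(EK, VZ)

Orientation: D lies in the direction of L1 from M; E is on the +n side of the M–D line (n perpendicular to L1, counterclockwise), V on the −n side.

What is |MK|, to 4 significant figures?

23.29

Tangency of A1 to both parallel lines with radius 6.0 puts E and V at M ± 6.0·n: E = (-1.603, 5.782), V = (1.603, -5.782). Equal radii place K and Z the same way about D: K = D + 6.0·n = (20.08, 11.79), Z = D − 6.0·n = (23.29, 0.2311). Then |MK| = |K − M| = 23.29.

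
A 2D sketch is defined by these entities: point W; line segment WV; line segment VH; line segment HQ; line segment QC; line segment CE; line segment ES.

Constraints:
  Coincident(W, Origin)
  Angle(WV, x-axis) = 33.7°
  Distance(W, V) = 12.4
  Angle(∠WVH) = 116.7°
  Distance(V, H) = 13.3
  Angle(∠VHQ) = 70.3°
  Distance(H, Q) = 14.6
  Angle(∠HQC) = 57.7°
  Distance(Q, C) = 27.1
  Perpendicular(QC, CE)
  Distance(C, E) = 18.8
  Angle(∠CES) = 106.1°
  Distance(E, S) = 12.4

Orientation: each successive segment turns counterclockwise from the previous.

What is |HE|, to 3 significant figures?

20.4

W is at the origin; WV runs at 33.7° with length 12.4, so V = (10.3, 6.88). ∠WVH = 116.7° gives VH at 97.0° from the x-axis; with |VH| = 13.3, H = (8.70, 20.1). ∠VHQ = 70.3° gives HQ at -153° from the x-axis; with |HQ| = 14.6, Q = (-4.35, 13.5). ∠HQC = 57.7° gives QC at -31.0° from the x-axis; with |QC| = 27.1, C = (18.9, -0.437). QC is perpendicular to CE, so CE runs at 59.0°; with |CE| = 18.8, E = (28.6, 15.7). Then |HE| = |E − H| = 20.4.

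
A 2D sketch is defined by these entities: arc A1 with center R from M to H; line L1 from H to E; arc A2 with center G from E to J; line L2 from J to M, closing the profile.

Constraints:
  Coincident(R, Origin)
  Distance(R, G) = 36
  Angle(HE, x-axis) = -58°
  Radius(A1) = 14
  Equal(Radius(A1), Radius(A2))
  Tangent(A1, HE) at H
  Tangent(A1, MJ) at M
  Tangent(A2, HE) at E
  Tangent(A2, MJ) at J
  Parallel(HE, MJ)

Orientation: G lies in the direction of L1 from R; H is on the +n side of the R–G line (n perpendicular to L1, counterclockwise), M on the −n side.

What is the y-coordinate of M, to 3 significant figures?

-7.42

The slot axis is L1's direction at -58.0°, so u = (cos -58.0°, sin -58.0°) = (0.530, -0.848) and n = (−sin -58.0°, cos -58.0°) = (0.848, 0.530). R is at the origin and G lies 36.0 along u from R, so G = 36.0·u = (19.1, -30.5). Tangency of A1 to both parallel lines with radius 14.0 puts H and M at R ± 14.0·n: H = (11.9, 7.42), M = (-11.9, -7.42). So M.y = -7.42.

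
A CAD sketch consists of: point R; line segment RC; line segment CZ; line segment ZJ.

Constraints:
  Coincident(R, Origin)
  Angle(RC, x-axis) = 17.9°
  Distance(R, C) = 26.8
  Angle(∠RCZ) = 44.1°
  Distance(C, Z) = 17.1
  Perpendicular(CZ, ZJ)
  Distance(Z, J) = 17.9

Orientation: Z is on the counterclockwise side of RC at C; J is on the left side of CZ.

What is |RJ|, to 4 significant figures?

2.273

∠RCZ = 44.1°, so CZ runs at 17.9° + (180° − 44.1°) = 153.8° from the x-axis; with |CZ| = 17.1, Z = C + 17.1·(cos 153.8°, sin 153.8°) = (10.16, 15.79). CZ is perpendicular to ZJ; with |ZJ| = 17.9 on the left of CZ, J = Z + 17.9·(-0.4415, -0.8973) = (2.257, -0.2740). Then |RJ| = |J − R| = 2.273.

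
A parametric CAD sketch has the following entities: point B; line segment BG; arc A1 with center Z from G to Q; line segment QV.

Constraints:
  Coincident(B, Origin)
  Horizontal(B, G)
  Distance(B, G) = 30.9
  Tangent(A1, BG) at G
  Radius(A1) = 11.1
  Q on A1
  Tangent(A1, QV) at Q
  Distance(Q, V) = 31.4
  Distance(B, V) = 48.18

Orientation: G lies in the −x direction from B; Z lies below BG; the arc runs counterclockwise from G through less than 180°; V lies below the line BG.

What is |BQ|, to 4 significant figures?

43.61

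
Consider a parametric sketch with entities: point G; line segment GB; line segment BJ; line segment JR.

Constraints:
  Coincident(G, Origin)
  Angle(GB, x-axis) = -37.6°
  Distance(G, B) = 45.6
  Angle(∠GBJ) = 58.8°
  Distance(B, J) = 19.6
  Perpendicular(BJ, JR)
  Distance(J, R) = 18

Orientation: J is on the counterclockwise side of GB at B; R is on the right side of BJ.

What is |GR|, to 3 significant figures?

57.1

G is at the origin; GB runs at -37.6° with length 45.6, so B = 45.6·(cos -37.6°, sin -37.6°) = (36.1, -27.8). ∠GBJ = 58.8°, so BJ runs at -37.6° + (180° − 58.8°) = 83.6° from the x-axis; with |BJ| = 19.6, J = B + 19.6·(cos 83.6°, sin 83.6°) = (38.3, -8.34). BJ ⟂ JR; with |JR| = 18.0 on the right of BJ, R = J + 18.0·(0.994, -0.111) = (56.2, -10.4). Then |GR| = |R − G| = 57.1.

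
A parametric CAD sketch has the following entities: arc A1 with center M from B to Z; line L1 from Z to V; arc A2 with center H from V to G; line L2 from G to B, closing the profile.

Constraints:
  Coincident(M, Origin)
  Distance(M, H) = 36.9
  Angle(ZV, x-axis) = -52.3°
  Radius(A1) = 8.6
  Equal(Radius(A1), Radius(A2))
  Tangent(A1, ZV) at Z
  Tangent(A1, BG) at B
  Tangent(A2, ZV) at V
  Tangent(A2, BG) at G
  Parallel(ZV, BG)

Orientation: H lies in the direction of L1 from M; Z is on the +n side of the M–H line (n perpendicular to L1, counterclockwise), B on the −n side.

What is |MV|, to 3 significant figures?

37.9

The slot axis is L1's direction at -52.3°, so u = (cos -52.3°, sin -52.3°) = (0.612, -0.791) and n = (−sin -52.3°, cos -52.3°) = (0.791, 0.612). M is at the origin and H lies 36.9 along u from M, so H = 36.9·u = (22.6, -29.2). Tangency of A1 to both parallel lines with radius 8.6 puts Z and B at M ± 8.6·n: Z = (6.80, 5.26), B = (-6.80, -5.26). Equal radii place V and G the same way about H: V = H + 8.6·n = (29.4, -23.9), G = H − 8.6·n = (15.8, -34.5). Then |MV| = |V − M| = 37.9.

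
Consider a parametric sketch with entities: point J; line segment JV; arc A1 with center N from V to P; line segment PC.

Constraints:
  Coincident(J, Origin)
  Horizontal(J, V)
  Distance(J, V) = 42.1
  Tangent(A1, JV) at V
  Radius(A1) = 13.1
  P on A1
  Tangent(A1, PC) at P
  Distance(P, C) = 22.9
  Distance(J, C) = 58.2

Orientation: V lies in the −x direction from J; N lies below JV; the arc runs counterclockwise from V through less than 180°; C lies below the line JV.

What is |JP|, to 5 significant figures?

57.004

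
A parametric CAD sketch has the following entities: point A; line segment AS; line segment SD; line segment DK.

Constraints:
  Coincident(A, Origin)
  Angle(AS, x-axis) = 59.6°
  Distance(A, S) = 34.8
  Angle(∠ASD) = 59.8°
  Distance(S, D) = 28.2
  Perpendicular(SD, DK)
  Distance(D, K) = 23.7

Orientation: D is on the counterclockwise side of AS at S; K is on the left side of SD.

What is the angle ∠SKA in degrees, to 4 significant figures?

70.85°

∠ASD = 59.8°, so SD runs at 59.6° + (180° − 59.8°) = 179.8° from the x-axis; with |SD| = 28.2, D = S + 28.2·(cos 179.8°, sin 179.8°) = (-10.59, 30.11). The perpendicularity gives DK at right angles to SD; with |DK| = 23.7 on the left of SD, K = D + 23.7·(-0.003491, -1.000) = (-10.67, 6.414). Then cos ∠SKA = KS·KA / (|KS||KA|), giving 70.85°.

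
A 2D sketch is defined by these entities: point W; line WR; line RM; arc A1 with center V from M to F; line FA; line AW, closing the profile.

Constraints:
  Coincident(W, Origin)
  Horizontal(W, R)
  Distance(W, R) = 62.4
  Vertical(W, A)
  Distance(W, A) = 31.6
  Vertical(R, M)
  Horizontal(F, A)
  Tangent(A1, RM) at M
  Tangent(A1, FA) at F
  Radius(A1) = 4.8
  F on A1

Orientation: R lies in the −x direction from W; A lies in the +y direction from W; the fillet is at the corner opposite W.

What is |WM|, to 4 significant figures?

67.91

W is at the origin; W and R share the same y with |WR| = 62.4 and R on the −x side, so R = (-62.40, 0.000). WA is vertical with |WA| = 31.6 and A on the +y side, so A = (0.000, 31.60). The virtual corner opposite W is at (-62.40, 31.60). Since A1 is tangent to RM there, VM ⟂ RM and the tangent condition forces VF to be normal to FA, with radius 4.8, so the center V sits 4.8 in from both sides at V = (-57.60, 26.80). That places the tangent points at M = (-62.40, 26.80) on RM and F = (-57.60, 31.60) on FA. Then |WM| = |M − W| = 67.91.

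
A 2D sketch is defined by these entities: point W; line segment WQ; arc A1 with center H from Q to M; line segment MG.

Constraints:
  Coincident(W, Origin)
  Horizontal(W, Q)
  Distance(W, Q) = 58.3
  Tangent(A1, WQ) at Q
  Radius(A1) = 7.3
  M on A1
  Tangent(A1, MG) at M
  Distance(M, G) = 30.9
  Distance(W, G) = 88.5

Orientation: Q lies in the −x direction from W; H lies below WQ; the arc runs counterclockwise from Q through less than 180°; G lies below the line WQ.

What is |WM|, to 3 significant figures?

63.6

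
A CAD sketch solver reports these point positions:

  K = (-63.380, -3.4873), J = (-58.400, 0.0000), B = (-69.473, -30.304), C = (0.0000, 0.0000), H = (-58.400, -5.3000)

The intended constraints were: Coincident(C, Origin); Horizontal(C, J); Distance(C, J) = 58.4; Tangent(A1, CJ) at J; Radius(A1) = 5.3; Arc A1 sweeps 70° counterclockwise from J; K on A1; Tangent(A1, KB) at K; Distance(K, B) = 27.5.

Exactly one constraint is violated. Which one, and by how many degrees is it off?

Tangent(A1, KB) at K — off by 7.20°.

C = (0.00, 0.00) ✓; C.y = 0.00, J.y = 0.00 ✓; |CJ| = 58.40 ✓; ∠(HJ, JC) = 90.00° ✓; |HJ| = 5.300 ✓; bearing(H→K) − bearing(H→J) = 70.00° ✓; |HK| = 5.300 ✓; ∠(HK, KB) = 82.80° ✗; |KB| = 27.50 ✓.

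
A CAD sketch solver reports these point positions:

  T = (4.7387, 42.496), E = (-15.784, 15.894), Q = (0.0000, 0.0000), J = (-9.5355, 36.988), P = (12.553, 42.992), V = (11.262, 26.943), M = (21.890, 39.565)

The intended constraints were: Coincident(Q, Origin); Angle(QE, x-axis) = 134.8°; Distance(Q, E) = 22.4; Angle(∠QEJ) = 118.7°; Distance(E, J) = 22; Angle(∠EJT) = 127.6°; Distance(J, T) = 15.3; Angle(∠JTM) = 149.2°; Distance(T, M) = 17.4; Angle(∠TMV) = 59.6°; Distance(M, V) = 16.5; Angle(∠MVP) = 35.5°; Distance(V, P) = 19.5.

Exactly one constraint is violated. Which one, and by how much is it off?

Distance(V, P) = 19.5 — off by 3.40.

Q = (0.00, 0.00) ✓; QE at 134.8° ✓; |QE| = 22.40 ✓; ∠QEJ = 118.7° ✓; |EJ| = 22.00 ✓; ∠EJT = 127.6° ✓; |JT| = 15.30 ✓; ∠JTM = 149.2° ✓; |TM| = 17.40 ✓; ∠TMV = 59.60° ✓; |MV| = 16.50 ✓; ∠MVP = 35.50° ✓; |VP| = 16.10 ✗.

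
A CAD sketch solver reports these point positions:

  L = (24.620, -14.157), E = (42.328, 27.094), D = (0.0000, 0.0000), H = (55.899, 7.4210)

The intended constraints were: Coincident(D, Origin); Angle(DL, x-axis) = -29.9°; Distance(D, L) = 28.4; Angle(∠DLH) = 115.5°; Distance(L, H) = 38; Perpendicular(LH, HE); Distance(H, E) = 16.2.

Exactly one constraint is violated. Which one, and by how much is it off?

Distance(H, E) = 16.2 — off by 7.70.

D = (0.00, 0.00) ✓; DL at -29.90° ✓; |DL| = 28.40 ✓; ∠DLH = 115.5° ✓; |LH| = 38.00 ✓; ∠(LH, HE) = 90.00° ✓; |HE| = 23.90 ✗.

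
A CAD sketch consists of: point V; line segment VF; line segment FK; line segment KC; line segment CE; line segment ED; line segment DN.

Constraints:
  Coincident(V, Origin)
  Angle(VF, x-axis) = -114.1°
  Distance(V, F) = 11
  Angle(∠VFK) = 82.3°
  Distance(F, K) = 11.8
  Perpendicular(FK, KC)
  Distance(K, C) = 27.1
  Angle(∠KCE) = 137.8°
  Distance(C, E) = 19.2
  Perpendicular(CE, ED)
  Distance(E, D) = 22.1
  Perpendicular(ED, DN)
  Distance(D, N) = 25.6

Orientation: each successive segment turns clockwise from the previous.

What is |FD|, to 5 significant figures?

31.722

V is at the origin; VF runs at -114.1° with length 11.0, so F = (-4.4916, -10.041). ∠VFK = 82.3° gives FK at 148.20° from the x-axis; with |FK| = 11.8, K = (-14.520, -3.8231). FK is perpendicular to KC, so KC runs at 58.200°; with |KC| = 27.1, C = (-0.23987, 19.209). ∠KCE = 137.8° gives CE at 16.000° from the x-axis; with |CE| = 19.2, E = (18.216, 24.501). The perpendicularity gives ED at right angles to CE, so ED runs at -74.000°; with |ED| = 22.1, D = (24.308, 3.2573). Then |FD| = |D − F| = 31.722.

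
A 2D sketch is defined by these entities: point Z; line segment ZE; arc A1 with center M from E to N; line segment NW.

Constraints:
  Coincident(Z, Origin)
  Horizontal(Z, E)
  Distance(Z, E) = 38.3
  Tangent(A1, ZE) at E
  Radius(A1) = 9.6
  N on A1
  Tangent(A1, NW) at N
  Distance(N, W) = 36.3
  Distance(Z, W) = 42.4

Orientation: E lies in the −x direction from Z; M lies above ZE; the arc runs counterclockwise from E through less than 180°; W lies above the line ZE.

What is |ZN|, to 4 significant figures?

30.02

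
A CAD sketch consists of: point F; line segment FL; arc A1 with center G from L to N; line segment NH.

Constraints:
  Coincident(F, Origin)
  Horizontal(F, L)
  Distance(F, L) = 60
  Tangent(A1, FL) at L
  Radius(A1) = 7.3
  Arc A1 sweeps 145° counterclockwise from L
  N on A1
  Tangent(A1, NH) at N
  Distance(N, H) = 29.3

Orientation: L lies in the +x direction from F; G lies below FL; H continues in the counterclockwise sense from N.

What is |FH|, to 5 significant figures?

85.296

F is at the origin; F and L share the same y with |FL| = 60.0 and L on the +x side, so L = (60.000, 0.0000). A1 meets FL tangentially, so GL is at right angles to FL, so G = L + (0, -7.3) = (60.000, -7.3000). On A1, L sits at bearing 90° from G; a 145° counterclockwise sweep puts N at bearing 235°, so N = G + 7.3·(cos 235°, sin 235°) = (55.813, -13.280). Since A1 is tangent to NH there, GN ⟂ NH, so NH runs along (−sin 235°, cos 235°); with |NH| = 29.3, H = (79.814, -30.086). Then |FH| = |H − F| = 85.296.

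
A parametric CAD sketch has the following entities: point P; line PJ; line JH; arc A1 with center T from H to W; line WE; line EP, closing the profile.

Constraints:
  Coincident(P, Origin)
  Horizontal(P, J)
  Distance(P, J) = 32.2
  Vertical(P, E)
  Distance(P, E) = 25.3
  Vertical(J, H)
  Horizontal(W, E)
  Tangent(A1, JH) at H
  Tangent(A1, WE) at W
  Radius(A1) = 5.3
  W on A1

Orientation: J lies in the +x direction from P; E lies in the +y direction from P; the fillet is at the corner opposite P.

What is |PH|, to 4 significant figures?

37.91

P is at the origin; PJ is horizontal with |PJ| = 32.2 and J on the +x side, so J = (32.20, 0.000). PE is vertical with |PE| = 25.3 and E on the +y side, so E = (0.000, 25.30). The virtual corner opposite P is at (32.20, 25.30). Tangency of A1 to JH means the radius TH is perpendicular to JH and the tangent condition forces TW to be normal to WE, with radius 5.3, so the center T sits 5.3 in from both sides at T = (26.90, 20.00). That places the tangent points at H = (32.20, 20.00) on JH and W = (26.90, 25.30) on WE. Then |PH| = |H − P| = 37.91.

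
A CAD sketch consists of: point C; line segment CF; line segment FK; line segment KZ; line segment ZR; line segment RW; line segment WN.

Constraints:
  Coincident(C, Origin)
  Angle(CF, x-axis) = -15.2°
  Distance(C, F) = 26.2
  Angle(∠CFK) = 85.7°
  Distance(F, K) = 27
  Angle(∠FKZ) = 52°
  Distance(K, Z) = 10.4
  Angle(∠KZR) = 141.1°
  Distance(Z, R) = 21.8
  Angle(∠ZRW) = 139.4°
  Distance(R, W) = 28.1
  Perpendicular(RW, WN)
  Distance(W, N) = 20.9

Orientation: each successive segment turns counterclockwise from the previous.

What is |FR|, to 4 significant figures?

13.15

C is at the origin; CF runs at -15.2° with length 26.2, so F = (25.28, -6.869). ∠CFK = 85.7° gives FK at 79.10° from the x-axis; with |FK| = 27.0, K = (30.39, 19.64). ∠FKZ = 52.0° gives KZ at -152.9° from the x-axis; with |KZ| = 10.4, Z = (21.13, 14.91). ∠KZR = 141.1° gives ZR at -114.0° from the x-axis; with |ZR| = 21.8, R = (12.26, -5.009). Then |FR| = |R − F| = 13.15.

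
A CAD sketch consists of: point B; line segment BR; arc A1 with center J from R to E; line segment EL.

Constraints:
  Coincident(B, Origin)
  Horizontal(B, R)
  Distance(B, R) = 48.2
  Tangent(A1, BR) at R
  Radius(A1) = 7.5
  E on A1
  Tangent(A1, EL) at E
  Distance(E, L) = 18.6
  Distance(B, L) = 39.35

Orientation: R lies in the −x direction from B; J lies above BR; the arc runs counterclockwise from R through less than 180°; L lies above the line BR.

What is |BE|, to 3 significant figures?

41.7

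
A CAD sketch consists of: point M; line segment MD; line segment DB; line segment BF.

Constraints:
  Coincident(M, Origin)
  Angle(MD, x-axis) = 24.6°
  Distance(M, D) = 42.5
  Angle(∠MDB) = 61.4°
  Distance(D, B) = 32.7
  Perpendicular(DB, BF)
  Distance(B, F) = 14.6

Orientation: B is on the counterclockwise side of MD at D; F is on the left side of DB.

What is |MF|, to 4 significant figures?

25.86

M is at the origin; MD runs at 24.6° with length 42.5, so D = 42.5·(cos 24.6°, sin 24.6°) = (38.64, 17.69). ∠MDB = 61.4°, so DB runs at 24.6° + (180° − 61.4°) = 143.2° from the x-axis; with |DB| = 32.7, B = D + 32.7·(cos 143.2°, sin 143.2°) = (12.46, 37.28). DB is perpendicular to BF; with |BF| = 14.6 on the left of DB, F = B + 14.6·(-0.5990, -0.8007) = (3.713, 25.59). Then |MF| = |F − M| = 25.86.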